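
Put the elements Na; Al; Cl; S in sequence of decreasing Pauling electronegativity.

Cl, S, Al, Na

Electronegativity increases across a period and decreases down a group, tracking effective nuclear charge and atomic size.
All lie in period 3, so electronegativity increases left to right.
So from highest to lowest: Cl > S > Al > Na.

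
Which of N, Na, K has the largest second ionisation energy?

After 1 electron has been removed, what remains? N⁺ still has 4 valence electrons; Na⁺ is the bare [Ne] core; K⁺ is the bare [Ar] core.
Breaking into a closed-shell core is much more expensive than removing a leftover valence electron — K and Na have the largest IE_2 here.
The numbers (kJ/mol): N 2856, Na 4562, K 3052.
So the second ionization energies run N < K < Na.

Na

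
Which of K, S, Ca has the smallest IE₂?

Ca

Consider each +1 ion: K⁺ is the bare [Ar] core; S⁺ still has 5 valence electrons; Ca⁺ still has 1 valence electron.
Core electrons are held far more tightly than valence electrons, so K tops the IE_2 order.
Valence configurations: S⁺ [Ne]3s²3p³, Ca⁺ [Ar]4s¹.
Approximate IE_2 values (kJ/mol): K 3052, S 2252, Ca 1145.
Overall IE_2 order: Ca < S < K.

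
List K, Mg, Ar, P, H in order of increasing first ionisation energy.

K, Mg, P, H, Ar

H is in period 1, group 1; Mg is in period 3, group 2; P is in period 3, group 15; Ar is in period 3, group 18; K is in period 4, group 1.
Removing the outermost electron gets harder across a period and easier down a group.
Neither a single period nor a single group — weigh both effects.
Mg > K: both effects reinforce here, so Mg is clearly the higher of the two.
P > Mg: both are in period 3; the period trend gives P the larger value.
H > P: the two effects oppose for this pair; the down-group effect wins (1312 vs 1012 kJ/mol).
Ar > H: period and group pull opposite ways; the across-period shift dominates (1521 vs 1312 kJ/mol).
For reference (kJ/mol): H 1312, Mg 738, P 1012, Ar 1521, K 419.
So from lowest to highest: K < Mg < P < H < Ar.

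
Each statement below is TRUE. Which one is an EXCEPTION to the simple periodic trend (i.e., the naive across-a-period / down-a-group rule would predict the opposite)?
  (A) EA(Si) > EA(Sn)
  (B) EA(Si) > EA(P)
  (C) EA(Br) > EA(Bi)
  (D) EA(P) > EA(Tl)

(B)

The general trend: electron affinity increases across a period and decreases down a group.
(A) Si (period 3, group 14) vs Sn (period 5, group 14): the stated order agrees with the simple trend.
(B) Si (period 3, group 14) vs P (period 3, group 15): the stated order contradicts the simple trend.
(C) Br (period 4, group 17) vs Bi (period 6, group 15): the stated order agrees with the simple trend.
(D) P (period 3, group 15) vs Tl (period 6, group 13): the stated order agrees with the simple trend.
The exception is (B): adding an electron to P's half-filled 3p³ is unfavourable, so Si (3p²) has the more exothermic EA.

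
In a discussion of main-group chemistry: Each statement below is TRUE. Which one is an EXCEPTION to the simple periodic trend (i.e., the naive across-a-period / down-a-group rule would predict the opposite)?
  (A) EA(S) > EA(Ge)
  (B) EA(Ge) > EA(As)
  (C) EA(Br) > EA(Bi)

The general trend: electron affinity increases across a period and decreases down a group.
(A) S (period 3, group 16) vs Ge (period 4, group 14): the stated order agrees with the simple trend.
(B) Ge (period 4, group 14) vs As (period 4, group 15): the stated order contradicts the simple trend.
(C) Br (period 4, group 17) vs Bi (period 6, group 15): the stated order agrees with the simple trend.
The exception is (B): adding an electron to As's half-filled 4p³ is unfavourable, so Ge (4p²) has the more exothermic EA.

(B)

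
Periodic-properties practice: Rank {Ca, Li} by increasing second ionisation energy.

Consider each +1 ion: Ca⁺ still has 1 valence electron; Li⁺ is the bare [He] core.
Breaking into a closed-shell core is much more expensive than removing a leftover valence electron — Li has the largest IE_2 here.
The numbers (kJ/mol): Ca 1145, Li 7298.
Putting it together, IE_2: Ca < Li.

Ca < Li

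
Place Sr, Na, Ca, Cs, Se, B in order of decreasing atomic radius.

Radius decreases left→right (rising Z_eff, same n) and increases top→bottom (higher n).
Neither a single period nor a single group — weigh both effects.
Se > B: period and group pull opposite ways; the down-group shift dominates (116 vs 85 pm).
Na > Se: period and group pull opposite ways; the across-period shift dominates (155 vs 116 pm).
Ca > Na: the two effects oppose for this pair; the down-group effect wins (171 vs 155 pm).
Sr > Ca: they share group 2; the group trend gives Sr the larger value.
Cs > Sr: both effects reinforce here, so Cs is clearly the larger of the two.
For reference (pm): B 85, Na 155, Ca 171, Se 116, Sr 185, Cs 232.
So from largest to smallest: Cs > Sr > Ca > Na > Se > B.

Cs > Sr > Ca > Na > Se > B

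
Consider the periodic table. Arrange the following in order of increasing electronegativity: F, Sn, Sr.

Sr, Sn, F

F is in period 2, group 17; Sr is in period 5, group 2; Sn is in period 5, group 14.
Atoms toward the upper right of the periodic table pull bonding electrons most strongly.
These span different periods and groups, so the two trends combine.
Sn > Sr: Sn lies to the right of Sr in period 5, so the across-period effect alone puts Sn higher.
F > Sn: both effects reinforce here, so F is clearly the higher of the two.
Tabulated electronegativity (Pauling): F 3.98, Sr 0.95, Sn 1.96.
So from lowest to highest: Sr < Sn < F.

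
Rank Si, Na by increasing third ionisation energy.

IE_3 is the cost of taking one more electron from the +2 cation: Si²⁺ still has 2 valence electrons; Na²⁺ is already 1 electron into the core.
Breaking into a closed-shell core is much more expensive than removing a leftover valence electron — Na has the largest IE_3 here.
The numbers (kJ/mol): Si 3232, Na 6910.
Overall IE_3 order: Si < Na.

Si, Na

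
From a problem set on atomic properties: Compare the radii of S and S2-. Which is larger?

S2-

Forming S2- adds 2 electrons to S. More electron–electron repulsion in the same shell, with unchanged nuclear charge, lets the cloud expand.
An anion is larger than its parent atom: S2- > S.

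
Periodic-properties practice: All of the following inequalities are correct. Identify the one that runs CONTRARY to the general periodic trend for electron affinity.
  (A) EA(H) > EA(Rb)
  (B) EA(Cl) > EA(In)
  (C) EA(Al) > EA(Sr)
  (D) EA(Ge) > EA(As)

The general trend: electron affinity increases across a period and decreases down a group.
(A) H (period 1, group 1) vs Rb (period 5, group 1): the stated order agrees with the simple trend.
(B) Cl (period 3, group 17) vs In (period 5, group 13): the stated order agrees with the simple trend.
(C) Al (period 3, group 13) vs Sr (period 5, group 2): the stated order agrees with the simple trend.
(D) Ge (period 4, group 14) vs As (period 4, group 15): the stated order contradicts the simple trend.
The exception is (D): adding an electron to As's half-filled 4p³ is unfavourable, so Ge (4p²) has the more exothermic EA.

(D)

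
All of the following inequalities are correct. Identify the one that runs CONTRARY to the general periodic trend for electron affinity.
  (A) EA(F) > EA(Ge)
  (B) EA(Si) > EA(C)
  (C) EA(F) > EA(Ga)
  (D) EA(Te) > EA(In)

The general trend: electron affinity increases across a period and decreases down a group.
(A) F (period 2, group 17) vs Ge (period 4, group 14): the stated order agrees with the simple trend.
(B) Si (period 3, group 14) vs C (period 2, group 14): the stated order contradicts the simple trend.
(C) F (period 2, group 17) vs Ga (period 4, group 13): the stated order agrees with the simple trend.
(D) Te (period 5, group 16) vs In (period 5, group 13): the stated order agrees with the simple trend.
The exception is (B): Si's larger, more diffuse 3p orbitals accept an added electron slightly more readily than C's compact 2p.

(B)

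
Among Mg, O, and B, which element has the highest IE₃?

The third ionization energy removes an electron from the +2 ion. For each element: Mg²⁺ is the bare [Ne] core; O²⁺ still has 4 valence electrons; B²⁺ still has 1 valence electron.
Core electrons are held far more tightly than valence electrons, so Mg tops the IE_3 order.
Valence configurations: O²⁺ [He]2s²2p², B²⁺ [He]2s¹.
The numbers (kJ/mol): Mg 7733, O 5300, B 3660.
Putting it together, IE_3: B < O < Mg.

Mg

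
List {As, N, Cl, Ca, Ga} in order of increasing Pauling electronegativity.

N is in period 2, group 15; Cl is in period 3, group 17; Ca is in period 4, group 2; Ga is in period 4, group 13; As is in period 4, group 15.
Smaller atoms with higher effective nuclear charge are more electronegative.
Here both period and group differ, so the two effects have to be weighed against each other.
Ga > Ca: Ga lies to the right of Ca in period 4, so the across-period effect alone puts Ga higher.
As > Ga: As lies to the right of Ga in period 4, so the across-period effect alone puts As higher.
N > As: they share group 15; the group trend gives N the larger value.
Cl > N: period and group pull opposite ways; the across-period shift dominates (3.16 vs 3.04).
Tabulated electronegativity (Pauling): N 3.04, Cl 3.16, Ca 1.00, Ga 1.81, As 2.18.
So from lowest to highest: Ca < Ga < As < N < Cl.

Ca < Ga < As < N < Cl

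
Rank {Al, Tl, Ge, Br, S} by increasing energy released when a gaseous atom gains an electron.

Tl, Al, Ge, S, Br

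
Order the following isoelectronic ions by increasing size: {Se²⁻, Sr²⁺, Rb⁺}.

All of these have 36 electrons, so size is governed by nuclear charge alone: the more protons, the stronger the pull on the same electron cloud, and the smaller the ion.
Nuclear charges: Sr²⁺ (Z=38), Rb⁺ (Z=37), Se²⁻ (Z=34).
Smallest to largest: Sr²⁺ < Rb⁺ < Se²⁻.

Sr²⁺ < Rb⁺ < Se²⁻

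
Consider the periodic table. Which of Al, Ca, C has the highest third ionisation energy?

After 2 electrons have been removed, what remains? Al²⁺ still has 1 valence electron; Ca²⁺ is the bare [Ar] core; C²⁺ still has 2 valence electrons.
Core electrons are held far more tightly than valence electrons, so Ca tops the IE_3 order.
Valence configurations: Al²⁺ [Ne]3s¹, C²⁺ [He]2s².
Approximate IE_3 values (kJ/mol): Al 2745, Ca 4912, C 4620.
So the third ionization energies run Al < C < Ca.

Ca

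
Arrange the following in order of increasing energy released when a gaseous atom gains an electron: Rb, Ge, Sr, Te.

Ge is in period 4, group 14; Rb is in period 5, group 1; Sr is in period 5, group 2; Te is in period 5, group 16.
Adding an electron releases more energy for atoms nearer the top right (short of the noble gases).
Neither a single period nor a single group — weigh both effects.
Rb > Sr: this pair runs against the simple trend — see the exception note.
Ge > Rb: both effects reinforce here, so Ge is clearly the higher of the two.
Te > Ge: the two effects oppose for this pair; the across-period effect wins (190 vs 119 kJ/mol).
Note the exception: Rb has a higher electron affinity than Sr, contrary to the simple trend — adding an electron to Sr (ns²) has to open a new, higher-energy np subshell, which is unfavourable.
Approximate values (kJ/mol): Ge 119, Rb 47, Sr 5, Te 190.
So from lowest to highest: Sr < Rb < Ge < Te.

Sr, Rb, Ge, Te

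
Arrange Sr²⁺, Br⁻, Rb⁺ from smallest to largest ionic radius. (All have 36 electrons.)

All of these have 36 electrons, so size is governed by nuclear charge alone: the more protons, the stronger the pull on the same electron cloud, and the smaller the ion.
Nuclear charges: Sr²⁺ (Z=38), Rb⁺ (Z=37), Br⁻ (Z=35).
Smallest to largest: Sr²⁺ < Rb⁺ < Br⁻.

Sr²⁺, Rb⁺, Br⁻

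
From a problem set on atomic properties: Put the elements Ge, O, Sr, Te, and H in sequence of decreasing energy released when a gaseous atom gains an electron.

Te > O > Ge > H > Sr

H is in period 1, group 1; O is in period 2, group 16; Ge is in period 4, group 14; Sr is in period 5, group 2; Te is in period 5, group 16.
EA tends to increase across a period and decrease down a group, though the pattern is less regular than for IE or radius.
Here both period and group differ, so the two effects have to be weighed against each other.
H > Sr: the two effects oppose for this pair; the down-group effect wins (73 vs 5 kJ/mol).
Ge > H: period and group pull opposite ways; the across-period shift dominates (119 vs 73 kJ/mol).
O > Ge: relative to Ge, both the across-period and down-group shifts push O's electron affinity up.
Te > O: this pair runs against the simple trend — see the exception note.
Note the exception: Te has a higher electron affinity than O, contrary to the simple trend — O's compact 2p subshell gives strong electron–electron repulsion on the added electron.
Approximate values (kJ/mol): H 73, O 141, Ge 119, Sr 5, Te 190.
So from highest to lowest: Te > O > Ge > H > Sr.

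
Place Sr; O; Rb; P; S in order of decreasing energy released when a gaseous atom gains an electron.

O is in period 2, group 16; P is in period 3, group 15; S is in period 3, group 16; Rb is in period 5, group 1; Sr is in period 5, group 2.
Electron affinity generally becomes more exothermic across a period toward the halogens and less exothermic down a group.
These span different periods and groups, so the two trends combine.
Rb > Sr: this pair runs against the simple trend — see the exception note.
P > Rb: relative to Rb, both the across-period and down-group shifts push P's electron affinity up.
O > P: relative to P, both the across-period and down-group shifts push O's electron affinity up.
S > O: this pair runs against the simple trend — see the exception note.
Note the exception: Rb has a higher electron affinity than Sr, contrary to the simple trend — adding an electron to Sr (ns²) has to open a new, higher-energy np subshell, which is unfavourable.
Note the exception: S has a higher electron affinity than O, contrary to the simple trend — the compact 2p subshell of O repels the added electron more than S's larger 3p does.
For reference (kJ/mol): O 141, P 72, S 200, Rb 47, Sr 5.
So from highest to lowest: S > O > P > Rb > Sr.

S > O > P > Rb > Sr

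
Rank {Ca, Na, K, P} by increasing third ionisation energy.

P, K, Ca, Na

The third ionization energy removes an electron from the +2 ion. For each element: Ca²⁺ is the bare [Ar] core; Na²⁺ is already 1 electron into the core; K²⁺ is already 1 electron into the core; P²⁺ still has 3 valence electrons.
Core electrons are held far more tightly than valence electrons, so K, Ca and Na top the IE_3 order.
Tabulated IE_3 (kJ/mol): Ca 4912, Na 6910, K 4420, P 2914.
Putting it together, IE_3: P < K < Ca < Na.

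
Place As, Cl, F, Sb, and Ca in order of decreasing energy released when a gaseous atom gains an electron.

Cl > F > Sb > As > Ca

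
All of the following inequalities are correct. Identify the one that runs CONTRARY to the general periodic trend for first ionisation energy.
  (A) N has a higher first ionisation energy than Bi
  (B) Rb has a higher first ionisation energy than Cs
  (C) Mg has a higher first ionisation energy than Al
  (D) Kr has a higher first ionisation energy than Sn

The general trend: first ionisation energy increases across a period and decreases down a group.
(A) N (period 2, group 15) vs Bi (period 6, group 15): the stated order agrees with the simple trend.
(B) Rb (period 5, group 1) vs Cs (period 6, group 1): the stated order agrees with the simple trend.
(C) Mg (period 3, group 2) vs Al (period 3, group 13): the stated order contradicts the simple trend.
(D) Kr (period 4, group 18) vs Sn (period 5, group 14): the stated order agrees with the simple trend.
The exception is (C): Al's single 3p electron is easier to remove than one from Mg's filled 3s².

(C)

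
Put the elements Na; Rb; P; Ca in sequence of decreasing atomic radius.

Rb > Ca > Na > P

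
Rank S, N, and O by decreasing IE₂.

O > N > S

Consider each +1 ion: S⁺ still has 5 valence electrons; N⁺ still has 4 valence electrons; O⁺ still has 5 valence electrons.
All are still removing valence electrons, so compare the +1 ions as you would atoms: IE_2 generally rises across a period (higher Z_eff) and falls down a group (larger shell), subject to the usual subshell exceptions.
Valence configurations: S⁺ [Ne]3s²3p³, N⁺ [He]2s²2p², O⁺ [He]2s²2p³.
Tabulated IE_2 (kJ/mol): S 2252, N 2856, O 3388.
Putting it together, IE_2: S < N < O.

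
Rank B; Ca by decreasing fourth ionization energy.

After 3 electrons have been removed, what remains? B³⁺ is the bare [He] core; Ca³⁺ is already 1 electron into the core.
All of these are removing an electron from a noble-gas core or deeper; the smaller core (lower principal quantum number) is held far more tightly, and within a period the higher nuclear charge binds the same core more tightly.
The numbers (kJ/mol): B 25026, Ca 6491.
So the fourth ionization energies run Ca < B.

B > Ca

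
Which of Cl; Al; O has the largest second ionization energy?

O

After 1 electron has been removed, what remains? Cl⁺ still has 6 valence electrons; Al⁺ still has 2 valence electrons; O⁺ still has 5 valence electrons.
All are still removing valence electrons, so compare the +1 ions as you would atoms: IE_2 generally rises across a period (higher Z_eff) and falls down a group (larger shell), subject to the usual subshell exceptions.
Valence configurations: Cl⁺ [Ne]3s²3p⁴, Al⁺ [Ne]3s², O⁺ [He]2s²2p³.
Approximate IE_2 values (kJ/mol): Cl 2298, Al 1817, O 3388.
Putting it together, IE_2: Al < Cl < O.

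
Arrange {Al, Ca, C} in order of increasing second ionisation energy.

After 1 electron has been removed, what remains? Al⁺ still has 2 valence electrons; Ca⁺ still has 1 valence electron; C⁺ still has 3 valence electrons.
All are still removing valence electrons, so compare the +1 ions as you would atoms: IE_2 generally rises across a period (higher Z_eff) and falls down a group (larger shell), subject to the usual subshell exceptions.
Valence configurations: Al⁺ [Ne]3s², Ca⁺ [Ar]4s¹, C⁺ [He]2s²2p¹.
The numbers (kJ/mol): Al 1817, Ca 1145, C 2353.
So the second ionization energies run Ca < Al < C.

Ca < Al < C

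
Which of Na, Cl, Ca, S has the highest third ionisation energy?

Na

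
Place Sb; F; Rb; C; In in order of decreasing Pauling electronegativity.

F, C, Sb, In, Rb

C is in period 2, group 14; F is in period 2, group 17; Rb is in period 5, group 1; In is in period 5, group 13; Sb is in period 5, group 15.
Atoms toward the upper right of the periodic table pull bonding electrons most strongly.
These span different periods and groups, so the two trends combine.
In > Rb: In lies to the right of Rb in period 5, so the across-period effect alone puts In higher.
Sb > In: both are in period 5; the period trend gives Sb the larger value.
C > Sb: the two effects oppose for this pair; the down-group effect wins (2.55 vs 2.05).
F > C: both are in period 2; the period trend gives F the larger value.
Tabulated electronegativity (Pauling): C 2.55, F 3.98, Rb 0.82, In 1.78, Sb 2.05.
So from highest to lowest: F > C > Sb > In > Rb.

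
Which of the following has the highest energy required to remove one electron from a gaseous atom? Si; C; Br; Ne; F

Ne

C is in period 2, group 14; F is in period 2, group 17; Ne is in period 2, group 18; Si is in period 3, group 14; Br is in period 4, group 17.
First ionization energy rises across a period (greater Z_eff holds electrons more tightly) and falls down a group (valence electrons are farther from the nucleus).
Neither a single period nor a single group — weigh both effects.
C > Si: C sits above Si in group 14, so the down-group effect alone puts C higher.
Br > C: period and group pull opposite ways; the across-period shift dominates (1140 vs 1086 kJ/mol).
F > Br: F sits above Br in group 17, so the down-group effect alone puts F higher.
Ne > F: both are in period 2; the period trend gives Ne the larger value.
Approximate values (kJ/mol): C 1086, F 1681, Ne 2081, Si 786, Br 1140.
The highest energy required to remove one electron from a gaseous atom among these belongs to Ne.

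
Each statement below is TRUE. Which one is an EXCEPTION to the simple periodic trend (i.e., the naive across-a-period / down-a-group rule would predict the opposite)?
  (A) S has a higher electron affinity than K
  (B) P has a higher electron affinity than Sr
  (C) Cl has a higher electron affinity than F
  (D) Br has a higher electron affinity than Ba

(C)

The general trend: electron affinity increases across a period and decreases down a group.
(A) S (period 3, group 16) vs K (period 4, group 1): the stated order agrees with the simple trend.
(B) P (period 3, group 15) vs Sr (period 5, group 2): the stated order agrees with the simple trend.
(C) Cl (period 3, group 17) vs F (period 2, group 17): the stated order contradicts the simple trend.
(D) Br (period 4, group 17) vs Ba (period 6, group 2): the stated order agrees with the simple trend.
The exception is (C): F's small 2p subshell makes the incoming electron feel strong e⁻–e⁻ repulsion, so Cl actually releases more energy on gaining an electron.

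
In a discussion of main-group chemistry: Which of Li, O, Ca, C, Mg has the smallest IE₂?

Ca

After 1 electron has been removed, what remains? Li⁺ is the bare [He] core; O⁺ still has 5 valence electrons; Ca⁺ still has 1 valence electron; C⁺ still has 3 valence electrons; Mg⁺ still has 1 valence electron.
Pulling an electron out of a noble-gas core costs far more than removing a remaining valence electron, so Li sits at the high end of IE_2.
Valence configurations: O⁺ [He]2s²2p³, Ca⁺ [Ar]4s¹, C⁺ [He]2s²2p¹, Mg⁺ [Ne]3s¹.
Approximate IE_2 values (kJ/mol): Li 7298, O 3388, Ca 1145, C 2353, Mg 1451.
Putting it together, IE_2: Ca < Mg < C < O < Li.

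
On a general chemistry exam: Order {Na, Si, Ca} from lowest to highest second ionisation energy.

Ca < Si < Na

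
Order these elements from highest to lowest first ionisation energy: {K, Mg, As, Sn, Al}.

As, Mg, Sn, Al, K

IE₁ increases left→right with effective nuclear charge and decreases top→bottom as the valence shell moves farther out.
Here both period and group differ, so the two effects have to be weighed against each other.
Al > K: relative to K, both the across-period and down-group shifts push Al's first ionization energy up.
Sn > Al: the two effects oppose for this pair; the across-period effect wins (709 vs 578 kJ/mol).
Mg > Sn: the two effects oppose for this pair; the down-group effect wins (738 vs 709 kJ/mol).
As > Mg: period and group pull opposite ways; the across-period shift dominates (947 vs 738 kJ/mol).
Note the exception: Mg has a higher first ionization energy than Al, contrary to the simple trend — Al's single 3p electron is easier to remove than one from Mg's filled 3s².
For reference (kJ/mol): Mg 738, Al 578, K 419, As 947, Sn 709.
So from highest to lowest: As > Mg > Sn > Al > K.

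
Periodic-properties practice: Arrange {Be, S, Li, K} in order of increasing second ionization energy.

Be < S < K < Li

IE_2 is the cost of taking one more electron from the +1 cation: Be⁺ still has 1 valence electron; S⁺ still has 5 valence electrons; Li⁺ is the bare [He] core; K⁺ is the bare [Ar] core.
Pulling an electron out of a noble-gas core costs far more than removing a remaining valence electron, so K and Li sit at the high end of IE_2.
Valence configurations: Be⁺ [He]2s¹, S⁺ [Ne]3s²3p³.
The numbers (kJ/mol): Be 1757, S 2252, Li 7298, K 3052.
Hence IE_2: Be < S < K < Li.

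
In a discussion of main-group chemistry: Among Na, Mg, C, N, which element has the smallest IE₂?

Mg

After 1 electron has been removed, what remains? Na⁺ is the bare [Ne] core; Mg⁺ still has 1 valence electron; C⁺ still has 3 valence electrons; N⁺ still has 4 valence electrons.
Core electrons are held far more tightly than valence electrons, so Na tops the IE_2 order.
Valence configurations: Mg⁺ [Ne]3s¹, C⁺ [He]2s²2p¹, N⁺ [He]2s²2p².
Approximate IE_2 values (kJ/mol): Na 4562, Mg 1451, C 2353, N 2856.
Overall IE_2 order: Mg < C < N < Na.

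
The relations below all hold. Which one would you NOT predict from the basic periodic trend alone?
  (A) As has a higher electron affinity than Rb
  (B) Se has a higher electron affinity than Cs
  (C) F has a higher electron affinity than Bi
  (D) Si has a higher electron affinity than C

The general trend: electron affinity increases across a period and decreases down a group.
(A) As (period 4, group 15) vs Rb (period 5, group 1): the stated order agrees with the simple trend.
(B) Se (period 4, group 16) vs Cs (period 6, group 1): the stated order agrees with the simple trend.
(C) F (period 2, group 17) vs Bi (period 6, group 15): the stated order agrees with the simple trend.
(D) Si (period 3, group 14) vs C (period 2, group 14): the stated order contradicts the simple trend.
The exception is (D): Si's larger, more diffuse 3p orbitals accept an added electron slightly more readily than C's compact 2p.

(D)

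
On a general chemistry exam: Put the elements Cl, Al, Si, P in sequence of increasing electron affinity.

Al < P < Si < Cl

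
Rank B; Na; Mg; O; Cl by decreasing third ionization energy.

Mg > Na > O > Cl > B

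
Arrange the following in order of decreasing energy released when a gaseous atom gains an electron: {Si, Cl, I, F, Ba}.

Atoms with high Z_eff and room in the valence shell (especially the halogens) have the most exothermic electron affinities.
Neither a single period nor a single group — weigh both effects.
Si > Ba: relative to Ba, both the across-period and down-group shifts push Si's electron affinity up.
I > Si: period and group pull opposite ways; the across-period shift dominates (295 vs 134 kJ/mol).
F > I: F sits above I in group 17, so the down-group effect alone puts F higher.
Cl > F: this pair runs against the simple trend — see the exception note.
Note the exception: Cl has a higher electron affinity than F, contrary to the simple trend — F's small 2p subshell makes the incoming electron feel strong e⁻–e⁻ repulsion, so Cl actually releases more energy on gaining an electron.
Tabulated electron affinity (kJ/mol): F 328, Si 134, Cl 349, I 295, Ba 14.
So from highest to lowest: Cl > F > I > Si > Ba.

Cl > F > I > Si > Ba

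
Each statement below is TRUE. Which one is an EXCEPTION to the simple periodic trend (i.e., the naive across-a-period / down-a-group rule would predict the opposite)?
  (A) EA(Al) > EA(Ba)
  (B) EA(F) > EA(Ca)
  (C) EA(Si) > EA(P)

(C)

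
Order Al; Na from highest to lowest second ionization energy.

The second ionization energy removes an electron from the +1 ion. For each element: Al⁺ still has 2 valence electrons; Na⁺ is the bare [Ne] core.
Pulling an electron out of a noble-gas core costs far more than removing a remaining valence electron, so Na sits at the high end of IE_2.
The numbers (kJ/mol): Al 1817, Na 4562.
So the second ionization energies run Al < Na.

Na > Al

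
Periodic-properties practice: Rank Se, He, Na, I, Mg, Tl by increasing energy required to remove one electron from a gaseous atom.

Na < Tl < Mg < Se < I < He

He is in period 1, group 18; Na is in period 3, group 1; Mg is in period 3, group 2; Se is in period 4, group 16; I is in period 5, group 17; Tl is in period 6, group 13.
Removing the outermost electron gets harder across a period and easier down a group.
Neither a single period nor a single group — weigh both effects.
Tl > Na: period and group pull opposite ways; the across-period shift dominates (589 vs 496 kJ/mol).
Mg > Tl: the two effects oppose for this pair; the down-group effect wins (738 vs 589 kJ/mol).
Se > Mg: period and group pull opposite ways; the across-period shift dominates (941 vs 738 kJ/mol).
I > Se: the two effects oppose for this pair; the across-period effect wins (1008 vs 941 kJ/mol).
He > I: both effects reinforce here, so He is clearly the higher of the two.
For reference (kJ/mol): He 2372, Na 496, Mg 738, Se 941, I 1008, Tl 589.
So from lowest to highest: Na < Tl < Mg < Se < I < He.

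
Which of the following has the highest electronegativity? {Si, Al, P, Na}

Atoms toward the upper right of the periodic table pull bonding electrons most strongly.
All lie in period 3, so electronegativity increases left to right.
The highest electronegativity among these belongs to P.

P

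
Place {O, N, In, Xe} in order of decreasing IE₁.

N is in period 2, group 15; O is in period 2, group 16; In is in period 5, group 13; Xe is in period 5, group 18.
IE₁ increases left→right with effective nuclear charge and decreases top→bottom as the valence shell moves farther out.
Here both period and group differ, so the two effects have to be weighed against each other.
Xe > In: Xe lies to the right of In in period 5, so the across-period effect alone puts Xe higher.
O > Xe: the two effects oppose for this pair; the down-group effect wins (1314 vs 1170 kJ/mol).
N > O: this pair runs against the simple trend — see the exception note.
Note the exception: N has a higher first ionization energy than O, contrary to the simple trend — pairing an electron in O's 2p⁴ costs repulsion energy, so O ionizes more easily than half-filled N (2p³).
Tabulated first ionization energy (kJ/mol): N 1402, O 1314, In 558, Xe 1170.
So from highest to lowest: N > O > Xe > In.

N > O > Xe > In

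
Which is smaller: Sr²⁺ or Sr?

Sr²⁺

Forming Sr²⁺ removes 2 electrons from Sr. Fewer electrons for the same nuclear charge means less shielding and a higher Z_eff on the remaining electrons, and for main-group metals the entire outer shell is lost.
A cation is smaller than its parent atom: Sr²⁺ < Sr.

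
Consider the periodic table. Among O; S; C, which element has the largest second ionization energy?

After 1 electron has been removed, what remains? O⁺ still has 5 valence electrons; S⁺ still has 5 valence electrons; C⁺ still has 3 valence electrons.
All are still removing valence electrons, so compare the +1 ions as you would atoms: IE_2 generally rises across a period (higher Z_eff) and falls down a group (larger shell), subject to the usual subshell exceptions.
Valence configurations: O⁺ [He]2s²2p³, S⁺ [Ne]3s²3p³, C⁺ [He]2s²2p¹.
Tabulated IE_2 (kJ/mol): O 3388, S 2252, C 2353.
So the second ionization energies run S < C < O.

O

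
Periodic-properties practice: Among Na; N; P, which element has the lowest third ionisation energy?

P

After 2 electrons have been removed, what remains? Na²⁺ is already 1 electron into the core; N²⁺ still has 3 valence electrons; P²⁺ still has 3 valence electrons.
Pulling an electron out of a noble-gas core costs far more than removing a remaining valence electron, so Na sits at the high end of IE_3.
Valence configurations: N²⁺ [He]2s²2p¹, P²⁺ [Ne]3s²3p¹.
Tabulated IE_3 (kJ/mol): Na 6910, N 4578, P 2914.
Overall IE_3 order: P < N < Na.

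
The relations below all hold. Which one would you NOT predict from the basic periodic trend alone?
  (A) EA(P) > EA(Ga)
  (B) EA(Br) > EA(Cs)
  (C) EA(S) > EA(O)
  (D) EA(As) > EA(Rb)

(C)

The general trend: electron affinity increases across a period and decreases down a group.
(A) P (period 3, group 15) vs Ga (period 4, group 13): the stated order agrees with the simple trend.
(B) Br (period 4, group 17) vs Cs (period 6, group 1): the stated order agrees with the simple trend.
(C) S (period 3, group 16) vs O (period 2, group 16): the stated order contradicts the simple trend.
(D) As (period 4, group 15) vs Rb (period 5, group 1): the stated order agrees with the simple trend.
The exception is (C): the compact 2p subshell of O repels the added electron more than S's larger 3p does.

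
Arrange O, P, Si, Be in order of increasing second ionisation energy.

Si < Be < P < O

IE_2 is the cost of taking one more electron from the +1 cation: O⁺ still has 5 valence electrons; P⁺ still has 4 valence electrons; Si⁺ still has 3 valence electrons; Be⁺ still has 1 valence electron.
All are still removing valence electrons, so compare the +1 ions as you would atoms: IE_2 generally rises across a period (higher Z_eff) and falls down a group (larger shell), subject to the usual subshell exceptions.
Valence configurations: O⁺ [He]2s²2p³, P⁺ [Ne]3s²3p², Si⁺ [Ne]3s²3p¹, Be⁺ [He]2s¹.
Tabulated IE_2 (kJ/mol): O 3388, P 1907, Si 1577, Be 1757.
Hence IE_2: Si < Be < P < O.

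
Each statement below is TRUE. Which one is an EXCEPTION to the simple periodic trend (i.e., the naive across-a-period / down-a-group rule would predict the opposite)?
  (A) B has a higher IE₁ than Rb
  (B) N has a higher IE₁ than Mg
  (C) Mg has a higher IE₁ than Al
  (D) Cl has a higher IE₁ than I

The general trend: IE₁ increases across a period and decreases down a group.
(A) B (period 2, group 13) vs Rb (period 5, group 1): the stated order agrees with the simple trend.
(B) N (period 2, group 15) vs Mg (period 3, group 2): the stated order agrees with the simple trend.
(C) Mg (period 3, group 2) vs Al (period 3, group 13): the stated order contradicts the simple trend.
(D) Cl (period 3, group 17) vs I (period 5, group 17): the stated order agrees with the simple trend.
The exception is (C): Al's single 3p electron is easier to remove than one from Mg's filled 3s².

(C)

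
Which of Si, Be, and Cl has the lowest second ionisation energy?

The second ionization energy removes an electron from the +1 ion. For each element: Si⁺ still has 3 valence electrons; Be⁺ still has 1 valence electron; Cl⁺ still has 6 valence electrons.
All are still removing valence electrons, so compare the +1 ions as you would atoms: IE_2 generally rises across a period (higher Z_eff) and falls down a group (larger shell), subject to the usual subshell exceptions.
Valence configurations: Si⁺ [Ne]3s²3p¹, Be⁺ [He]2s¹, Cl⁺ [Ne]3s²3p⁴.
The numbers (kJ/mol): Si 1577, Be 1757, Cl 2298.
So the second ionization energies run Si < Be < Cl.

Si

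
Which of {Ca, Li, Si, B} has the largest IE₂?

Consider each +1 ion: Ca⁺ still has 1 valence electron; Li⁺ is the bare [He] core; Si⁺ still has 3 valence electrons; B⁺ still has 2 valence electrons.
Core electrons are held far more tightly than valence electrons, so Li tops the IE_2 order.
Valence configurations: Ca⁺ [Ar]4s¹, Si⁺ [Ne]3s²3p¹, B⁺ [He]2s².
The numbers (kJ/mol): Ca 1145, Li 7298, Si 1577, B 2427.
Overall IE_2 order: Ca < Si < B < Li.

Li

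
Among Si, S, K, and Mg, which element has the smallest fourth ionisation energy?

Si

After 3 electrons have been removed, what remains? Si³⁺ still has 1 valence electron; S³⁺ still has 3 valence electrons; K³⁺ is already 2 electrons into the core; Mg³⁺ is already 1 electron into the core.
Breaking into a closed-shell core is much more expensive than removing a leftover valence electron — K and Mg have the largest IE_4 here.
Valence configurations: Si³⁺ [Ne]3s¹, S³⁺ [Ne]3s²3p¹.
Tabulated IE_4 (kJ/mol): Si 4356, S 4556, K 5877, Mg 10543.
Hence IE_4: Si < S < K < Mg.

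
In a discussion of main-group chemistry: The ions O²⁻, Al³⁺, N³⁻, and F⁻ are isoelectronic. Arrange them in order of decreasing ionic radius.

All of these have 10 electrons, so size is governed by nuclear charge alone: the more protons, the stronger the pull on the same electron cloud, and the smaller the ion.
Nuclear charges: Al³⁺ (Z=13), F⁻ (Z=9), O²⁻ (Z=8), N³⁻ (Z=7).
Largest to smallest: N³⁻ > O²⁻ > F⁻ > Al³⁺.

N³⁻ > O²⁻ > F⁻ > Al³⁺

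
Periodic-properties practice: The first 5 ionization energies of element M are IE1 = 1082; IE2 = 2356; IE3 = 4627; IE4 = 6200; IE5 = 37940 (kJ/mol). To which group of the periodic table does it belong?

Look for the largest jump between consecutive ionization energies: IE5/IE4 ≈ 6.1, far larger than any earlier ratio.
That jump marks the point where a core electron is being removed. So the atom has 4 valence electrons.
A main-group element with 4 valence electrons is in group 14.

Group 14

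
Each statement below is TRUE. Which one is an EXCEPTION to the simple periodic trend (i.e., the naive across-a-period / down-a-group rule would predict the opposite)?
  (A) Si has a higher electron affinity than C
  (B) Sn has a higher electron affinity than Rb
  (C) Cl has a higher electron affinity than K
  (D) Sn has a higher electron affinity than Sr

(A)

The general trend: electron affinity increases across a period and decreases down a group.
(A) Si (period 3, group 14) vs C (period 2, group 14): the stated order contradicts the simple trend.
(B) Sn (period 5, group 14) vs Rb (period 5, group 1): the stated order agrees with the simple trend.
(C) Cl (period 3, group 17) vs K (period 4, group 1): the stated order agrees with the simple trend.
(D) Sn (period 5, group 14) vs Sr (period 5, group 2): the stated order agrees with the simple trend.
The exception is (A): Si's larger, more diffuse 3p orbitals accept an added electron slightly more readily than C's compact 2p.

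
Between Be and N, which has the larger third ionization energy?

Be

After 2 electrons have been removed, what remains? Be²⁺ is the bare [He] core; N²⁺ still has 3 valence electrons.
Core electrons are held far more tightly than valence electrons, so Be tops the IE_3 order.
Tabulated IE_3 (kJ/mol): Be 14849, N 4578.
Putting it together, IE_3: N < Be.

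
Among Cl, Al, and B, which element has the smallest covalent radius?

Atomic radius shrinks across a period as nuclear charge pulls the same shell inward, and grows down a group as new shells are added.
Here both period and group differ, so the two effects have to be weighed against each other.
Cl > B: period and group pull opposite ways; the down-group shift dominates (99 vs 85 pm).
Al > Cl: Al lies to the left of Cl in period 3, so the across-period effect alone puts Al larger.
For reference (pm): B 85, Al 126, Cl 99.
The smallest covalent radius among these belongs to B.

B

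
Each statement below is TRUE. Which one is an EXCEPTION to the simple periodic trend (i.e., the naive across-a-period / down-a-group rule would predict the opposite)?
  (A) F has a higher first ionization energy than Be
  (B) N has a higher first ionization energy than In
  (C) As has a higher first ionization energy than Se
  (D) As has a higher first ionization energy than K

The general trend: first ionization energy increases across a period and decreases down a group.
(A) F (period 2, group 17) vs Be (period 2, group 2): the stated order agrees with the simple trend.
(B) N (period 2, group 15) vs In (period 5, group 13): the stated order agrees with the simple trend.
(C) As (period 4, group 15) vs Se (period 4, group 16): the stated order contradicts the simple trend.
(D) As (period 4, group 15) vs K (period 4, group 1): the stated order agrees with the simple trend.
The exception is (C): Se (4p⁴) ionizes more easily than half-filled As (4p³).

(C)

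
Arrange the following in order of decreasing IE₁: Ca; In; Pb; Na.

Na is in period 3, group 1; Ca is in period 4, group 2; In is in period 5, group 13; Pb is in period 6, group 14.
Across a period the outer electron is held more tightly (higher IE₁); down a group it sits in a higher shell, more shielded, and comes off more easily.
A diagonal step moves right (one effect) and down (the opposite effect) at once.
In > Na: period and group pull opposite ways; the across-period shift dominates (558 vs 496 kJ/mol).
Ca > In: the two effects oppose for this pair; the down-group effect wins (590 vs 558 kJ/mol).
Pb > Ca: the two effects oppose for this pair; the across-period effect wins (716 vs 590 kJ/mol).
Approximate values (kJ/mol): Na 496, Ca 590, In 558, Pb 716.
So from highest to lowest: Pb > Ca > In > Na.

Pb > Ca > In > Na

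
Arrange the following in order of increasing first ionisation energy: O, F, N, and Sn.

Sn < O < N < F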